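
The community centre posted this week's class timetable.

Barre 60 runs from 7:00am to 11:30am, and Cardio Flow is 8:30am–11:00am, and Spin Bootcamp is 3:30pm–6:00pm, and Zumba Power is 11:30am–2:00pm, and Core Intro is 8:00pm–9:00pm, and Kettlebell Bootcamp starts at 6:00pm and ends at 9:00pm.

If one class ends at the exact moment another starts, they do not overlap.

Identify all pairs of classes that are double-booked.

Barre 60 & Cardio Flow, Core Intro & Kettlebell Bootcamp

Sorted by start: Barre 60, Cardio Flow, Zumba Power, Spin Bootcamp, Kettlebell Bootcamp, Core Intro.
Cardio Flow starts before Barre 60 ends → Barre 60 and Cardio Flow overlap.
Zumba Power starts exactly when Barre 60 ends (back-to-back, no overlap) — done with Barre 60.
Zumba Power starts after Cardio Flow ends — done with Cardio Flow.
Spin Bootcamp starts after Zumba Power ends — done with Zumba Power.
Kettlebell Bootcamp starts exactly when Spin Bootcamp ends (back-to-back, no overlap) — done with Spin Bootcamp.
Core Intro starts before Kettlebell Bootcamp ends → Kettlebell Bootcamp and Core Intro overlap.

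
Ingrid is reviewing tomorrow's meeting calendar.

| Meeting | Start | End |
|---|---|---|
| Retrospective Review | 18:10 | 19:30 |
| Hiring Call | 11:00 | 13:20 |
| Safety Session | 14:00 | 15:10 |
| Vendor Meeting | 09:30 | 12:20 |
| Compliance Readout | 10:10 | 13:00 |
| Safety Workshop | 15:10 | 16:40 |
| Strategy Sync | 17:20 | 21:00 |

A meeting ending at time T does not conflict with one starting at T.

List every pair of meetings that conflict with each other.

Sorted by start: Vendor Meeting, Compliance Readout, Hiring Call, Safety Session, Safety Workshop, Strategy Sync, Retrospective Review.
Compliance Readout starts before Vendor Meeting ends → Vendor Meeting and Compliance Readout overlap.
Hiring Call starts before Vendor Meeting ends → Vendor Meeting and Hiring Call overlap.
Safety Session starts after Vendor Meeting ends — done with Vendor Meeting.
Hiring Call starts before Compliance Readout ends → Compliance Readout and Hiring Call overlap.
Safety Session starts after Compliance Readout ends — done with Compliance Readout.
Safety Session starts after Hiring Call ends — done with Hiring Call.
Safety Workshop starts exactly when Safety Session ends (back-to-back, no overlap) — done with Safety Session.
Strategy Sync starts after Safety Workshop ends — done with Safety Workshop.
Retrospective Review starts before Strategy Sync ends → Strategy Sync and Retrospective Review overlap.

Compliance Readout & Hiring Call, Compliance Readout & Vendor Meeting, Hiring Call & Vendor Meeting, Retrospective Review & Strategy Sync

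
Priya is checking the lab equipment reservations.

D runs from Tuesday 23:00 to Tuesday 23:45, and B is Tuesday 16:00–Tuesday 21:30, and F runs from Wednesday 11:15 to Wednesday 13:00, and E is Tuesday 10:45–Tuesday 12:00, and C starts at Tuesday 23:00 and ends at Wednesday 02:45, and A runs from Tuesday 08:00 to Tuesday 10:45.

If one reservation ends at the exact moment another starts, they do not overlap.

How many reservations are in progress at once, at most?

2

Walk through starts and ends in time order (an end at T is processed before a start at T):
Tuesday 08:00 start A → 1
Tuesday 10:45 end A → 0
Tuesday 10:45 start E → 1
Tuesday 12:00 end E → 0
Tuesday 16:00 start B → 1
Tuesday 21:30 end B → 0
Tuesday 23:00 start C → 1
Tuesday 23:00 start D → 2
Tuesday 23:45 end D → 1
Wednesday 02:45 end C → 0
Wednesday 11:15 start F → 1
Wednesday 13:00 end F → 0
Peak is 2, at Tuesday 23:00 (C, D).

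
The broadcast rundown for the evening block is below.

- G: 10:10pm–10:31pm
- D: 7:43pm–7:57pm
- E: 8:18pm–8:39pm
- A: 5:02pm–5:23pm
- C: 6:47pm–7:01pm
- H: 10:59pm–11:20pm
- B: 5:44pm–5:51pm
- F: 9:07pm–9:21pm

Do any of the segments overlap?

No

Sorted by start: A, B, C, D, E, F, G, H.
B starts after A ends; A is clear from here.
C starts after B ends; B is clear from here.
D starts after C ends; C is clear from here.
E starts after D ends; D is clear from here.
F starts after E ends; E is clear from here.
G starts after F ends; F is clear from here.
H starts after G ends.
Every pair is clear; the schedule has no overlaps.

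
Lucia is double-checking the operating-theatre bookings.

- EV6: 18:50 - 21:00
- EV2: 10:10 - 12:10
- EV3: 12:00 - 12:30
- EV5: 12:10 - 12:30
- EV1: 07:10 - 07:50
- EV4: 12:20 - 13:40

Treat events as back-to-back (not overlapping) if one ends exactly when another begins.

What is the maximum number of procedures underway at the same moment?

Sort all start/end points and keep a running count:
07:10 start EV1 → 1
07:50 end EV1 → 0
10:10 start EV2 → 1
12:00 start EV3 → 2
12:10 end EV2 → 1
12:10 start EV5 → 2
12:20 start EV4 → 3
12:30 end EV3 → 2
12:30 end EV5 → 1
13:40 end EV4 → 0
18:50 start EV6 → 1
21:00 end EV6 → 0
Peak is 3, at 12:20 (EV3, EV4, EV5).

3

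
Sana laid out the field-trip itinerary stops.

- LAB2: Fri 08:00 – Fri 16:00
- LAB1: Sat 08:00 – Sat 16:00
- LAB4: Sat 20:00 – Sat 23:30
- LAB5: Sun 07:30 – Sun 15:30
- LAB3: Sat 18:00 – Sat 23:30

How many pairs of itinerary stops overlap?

Sorted by start: LAB2, LAB1, LAB3, LAB4, LAB5.
LAB1 starts after LAB2 ends, so LAB2 has no further overlaps.
LAB3 starts after LAB1 ends, so LAB1 has no further overlaps.
LAB4 starts before LAB3 ends → LAB3 and LAB4 overlap.
LAB5 starts after LAB3 ends.
LAB5 starts after LAB4 ends.
Overlapping pairs: LAB3 & LAB4 — 1 in total.

1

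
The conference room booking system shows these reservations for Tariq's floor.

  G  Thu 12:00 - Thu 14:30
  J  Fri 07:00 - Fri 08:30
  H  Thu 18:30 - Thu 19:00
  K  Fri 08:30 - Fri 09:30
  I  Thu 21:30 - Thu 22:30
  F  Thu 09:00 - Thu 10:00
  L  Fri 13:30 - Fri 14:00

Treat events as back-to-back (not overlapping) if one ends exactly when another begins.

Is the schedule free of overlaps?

Yes

Two intervals overlap when each starts before the other ends.
Sorted by start: F, G, H, I, J, K, L.
G starts after F ends, so F has no further overlaps.
H starts after G ends, so G has no further overlaps.
I starts after H ends, so H has no further overlaps.
J starts after I ends, so I has no further overlaps.
K starts exactly when J ends (back-to-back, no overlap), so J has no further overlaps.
L starts after K ends.
Every pair is clear; the schedule has no overlaps.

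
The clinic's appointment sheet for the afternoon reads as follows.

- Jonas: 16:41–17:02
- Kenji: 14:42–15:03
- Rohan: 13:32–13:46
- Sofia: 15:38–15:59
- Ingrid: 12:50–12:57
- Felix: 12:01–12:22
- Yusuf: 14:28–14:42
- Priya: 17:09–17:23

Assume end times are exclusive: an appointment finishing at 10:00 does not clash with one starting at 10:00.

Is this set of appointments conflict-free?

Sorted by start: Felix, Ingrid, Rohan, Yusuf, Kenji, Sofia, Jonas, Priya.
Ingrid starts after Felix ends, so Felix has no further overlaps.
Rohan starts after Ingrid ends, so Ingrid has no further overlaps.
Yusuf starts after Rohan ends, so Rohan has no further overlaps.
Kenji starts exactly when Yusuf ends (back-to-back, no overlap), so Yusuf has no further overlaps.
Sofia starts after Kenji ends, so Kenji has no further overlaps.
Jonas starts after Sofia ends, so Sofia has no further overlaps.
Priya starts after Jonas ends.
Every pair is clear; the schedule has no overlaps.

Yes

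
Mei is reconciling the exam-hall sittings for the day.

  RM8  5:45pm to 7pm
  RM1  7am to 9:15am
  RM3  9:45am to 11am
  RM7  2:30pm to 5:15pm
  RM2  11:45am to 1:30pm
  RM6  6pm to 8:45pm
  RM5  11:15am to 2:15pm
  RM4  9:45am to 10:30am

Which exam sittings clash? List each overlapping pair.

Sorted by start: RM1, RM3, RM4, RM5, RM2, RM7, RM8, RM6.
RM3 starts after RM1 ends, so nothing later overlaps RM1 either.
RM4 starts before RM3 ends → RM3 and RM4 overlap.
RM5 starts after RM3 ends, so nothing later overlaps RM3 either.
RM5 starts after RM4 ends, so nothing later overlaps RM4 either.
RM2 starts before RM5 ends → RM5 and RM2 overlap.
RM7 starts after RM5 ends, so nothing later overlaps RM5 either.
RM7 starts after RM2 ends, so nothing later overlaps RM2 either.
RM8 starts after RM7 ends, so nothing later overlaps RM7 either.
RM6 starts before RM8 ends → RM8 and RM6 overlap.

RM2 & RM5, RM3 & RM4, RM6 & RM8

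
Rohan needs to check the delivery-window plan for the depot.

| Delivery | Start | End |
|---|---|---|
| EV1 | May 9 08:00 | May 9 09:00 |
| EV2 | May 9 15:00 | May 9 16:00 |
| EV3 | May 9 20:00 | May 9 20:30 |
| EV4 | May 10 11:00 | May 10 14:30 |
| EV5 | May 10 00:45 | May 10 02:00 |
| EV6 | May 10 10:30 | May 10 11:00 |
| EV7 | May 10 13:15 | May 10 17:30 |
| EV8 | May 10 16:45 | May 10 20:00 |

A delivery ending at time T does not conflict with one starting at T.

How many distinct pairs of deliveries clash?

2

Check each pair: they overlap iff neither finishes before the other starts.
Sorted by start: EV1, EV2, EV3, EV5, EV6, EV4, EV7, EV8.
EV2 starts after EV1 ends, so EV1 has no further overlaps.
EV3 starts after EV2 ends, so EV2 has no further overlaps.
EV5 starts after EV3 ends, so EV3 has no further overlaps.
EV6 starts after EV5 ends, so EV5 has no further overlaps.
EV4 starts exactly when EV6 ends (back-to-back, no overlap), so EV6 has no further overlaps.
EV7 starts before EV4 ends → EV4 and EV7 overlap.
EV8 starts after EV4 ends.
EV8 starts before EV7 ends → EV7 and EV8 overlap.
Overlapping pairs: EV4 & EV7, EV7 & EV8 — 2 in total.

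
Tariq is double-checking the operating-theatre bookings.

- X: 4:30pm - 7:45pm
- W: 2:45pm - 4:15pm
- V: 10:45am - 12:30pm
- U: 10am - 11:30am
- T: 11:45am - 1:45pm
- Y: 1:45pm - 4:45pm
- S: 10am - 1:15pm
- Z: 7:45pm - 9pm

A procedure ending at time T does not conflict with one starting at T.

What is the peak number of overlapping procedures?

3

Walk through starts and ends in time order (an end at T is processed before a start at T):
10am start S → 1
10am start U → 2
10:45am start V → 3
11:30am end U → 2
11:45am start T → 3
12:30pm end V → 2
1:15pm end S → 1
1:45pm end T → 0
1:45pm start Y → 1
2:45pm start W → 2
4:15pm end W → 1
4:30pm start X → 2
4:45pm end Y → 1
7:45pm end X → 0
7:45pm start Z → 1
9pm end Z → 0
Peak is 3, at 10:45am (S, U, V).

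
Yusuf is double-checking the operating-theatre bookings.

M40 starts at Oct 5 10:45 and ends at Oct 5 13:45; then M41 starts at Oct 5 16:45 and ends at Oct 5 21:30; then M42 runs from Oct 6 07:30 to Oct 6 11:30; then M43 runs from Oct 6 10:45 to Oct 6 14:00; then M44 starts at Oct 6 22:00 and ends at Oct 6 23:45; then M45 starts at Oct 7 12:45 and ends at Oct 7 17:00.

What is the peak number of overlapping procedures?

2

Sweep the timeline, counting +1 at each start and −1 at each end (ends before starts at a tie):
Oct 5 10:45 start M40 → 1
Oct 5 13:45 end M40 → 0
Oct 5 16:45 start M41 → 1
Oct 5 21:30 end M41 → 0
Oct 6 07:30 start M42 → 1
Oct 6 10:45 start M43 → 2
Oct 6 11:30 end M42 → 1
Oct 6 14:00 end M43 → 0
Oct 6 22:00 start M44 → 1
Oct 6 23:45 end M44 → 0
Oct 7 12:45 start M45 → 1
Oct 7 17:00 end M45 → 0
Peak is 2, at Oct 6 10:45 (M42, M43).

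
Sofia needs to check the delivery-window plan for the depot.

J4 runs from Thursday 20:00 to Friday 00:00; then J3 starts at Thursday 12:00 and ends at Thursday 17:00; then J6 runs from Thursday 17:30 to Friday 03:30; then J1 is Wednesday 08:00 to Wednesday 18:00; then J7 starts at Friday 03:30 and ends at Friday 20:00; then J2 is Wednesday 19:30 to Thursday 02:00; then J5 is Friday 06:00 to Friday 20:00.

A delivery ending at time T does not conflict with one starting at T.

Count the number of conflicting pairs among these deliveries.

Sorted by start: J1, J2, J3, J6, J4, J7, J5.
J2 starts after J1 ends, so J1 has no further overlaps.
J3 starts after J2 ends, so J2 has no further overlaps.
J6 starts after J3 ends, so J3 has no further overlaps.
J4 starts before J6 ends → J6 and J4 overlap.
J7 starts exactly when J6 ends (back-to-back, no overlap), so J6 has no further overlaps.
J7 starts after J4 ends, so J4 has no further overlaps.
J5 starts before J7 ends → J7 and J5 overlap.
Overlapping pairs: J4 & J6, J5 & J7 — 2 in total.

2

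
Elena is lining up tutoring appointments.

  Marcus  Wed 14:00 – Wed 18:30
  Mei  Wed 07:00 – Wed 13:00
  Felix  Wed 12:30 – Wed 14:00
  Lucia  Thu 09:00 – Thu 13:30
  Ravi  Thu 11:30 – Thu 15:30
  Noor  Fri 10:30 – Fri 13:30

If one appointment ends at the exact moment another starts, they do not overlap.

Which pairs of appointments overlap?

Felix & Mei, Lucia & Ravi

Sorted by start: Mei, Felix, Marcus, Lucia, Ravi, Noor.
Felix starts before Mei ends → Mei and Felix overlap.
Marcus starts after Mei ends, so Mei has no further overlaps.
Marcus starts exactly when Felix ends (back-to-back, no overlap), so Felix has no further overlaps.
Lucia starts after Marcus ends, so Marcus has no further overlaps.
Ravi starts before Lucia ends → Lucia and Ravi overlap.
Noor starts after Lucia ends.
Noor starts after Ravi ends.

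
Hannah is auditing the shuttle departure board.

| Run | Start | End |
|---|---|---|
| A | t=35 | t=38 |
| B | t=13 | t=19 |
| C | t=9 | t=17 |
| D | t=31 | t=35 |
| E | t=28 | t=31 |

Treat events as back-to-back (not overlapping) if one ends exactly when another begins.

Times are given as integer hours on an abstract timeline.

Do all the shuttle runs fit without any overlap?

Sorted by start: C, B, E, D, A.
B starts before C ends → C and B overlap.
That's a conflict, so the schedule is not conflict-free.

No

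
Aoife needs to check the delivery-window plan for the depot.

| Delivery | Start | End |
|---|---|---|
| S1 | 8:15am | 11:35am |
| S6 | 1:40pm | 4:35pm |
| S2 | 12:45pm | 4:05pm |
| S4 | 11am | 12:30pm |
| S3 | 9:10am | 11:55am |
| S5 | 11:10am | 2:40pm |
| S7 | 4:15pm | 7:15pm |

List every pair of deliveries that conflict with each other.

S1 & S3, S1 & S4, S1 & S5, S2 & S5, S2 & S6, S3 & S4, S3 & S5, S4 & S5, S5 & S6, S6 & S7

Sorted by start: S1, S3, S4, S5, S2, S6, S7.
S3 starts before S1 ends → S1 and S3 overlap.
S4 starts before S1 ends → S1 and S4 overlap.
S5 starts before S1 ends → S1 and S5 overlap.
S2 starts after S1 ends — done with S1.
S4 starts before S3 ends → S3 and S4 overlap.
S5 starts before S3 ends → S3 and S5 overlap.
S2 starts after S3 ends — done with S3.
S5 starts before S4 ends → S4 and S5 overlap.
S2 starts after S4 ends — done with S4.
S2 starts before S5 ends → S5 and S2 overlap.
S6 starts before S5 ends → S5 and S6 overlap.
S7 starts after S5 ends.
S6 starts before S2 ends → S2 and S6 overlap.
S7 starts after S2 ends.
S7 starts before S6 ends → S6 and S7 overlap.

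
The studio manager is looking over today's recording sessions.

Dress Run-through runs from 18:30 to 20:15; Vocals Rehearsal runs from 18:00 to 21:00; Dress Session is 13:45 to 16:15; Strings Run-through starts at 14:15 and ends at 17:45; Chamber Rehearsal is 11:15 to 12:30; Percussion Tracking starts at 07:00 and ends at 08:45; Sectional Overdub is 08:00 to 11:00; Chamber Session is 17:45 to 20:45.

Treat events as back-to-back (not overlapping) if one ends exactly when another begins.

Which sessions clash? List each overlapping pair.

Sorted by start: Percussion Tracking, Sectional Overdub, Chamber Rehearsal, Dress Session, Strings Run-through, Chamber Session, Vocals Rehearsal, Dress Run-through.
Sectional Overdub starts before Percussion Tracking ends → Percussion Tracking and Sectional Overdub overlap.
Chamber Rehearsal starts after Percussion Tracking ends, so nothing later overlaps Percussion Tracking either.
Chamber Rehearsal starts after Sectional Overdub ends, so nothing later overlaps Sectional Overdub either.
Dress Session starts after Chamber Rehearsal ends, so nothing later overlaps Chamber Rehearsal either.
Strings Run-through starts before Dress Session ends → Dress Session and Strings Run-through overlap.
Chamber Session starts after Dress Session ends, so nothing later overlaps Dress Session either.
Chamber Session starts exactly when Strings Run-through ends (back-to-back, no overlap), so nothing later overlaps Strings Run-through either.
Vocals Rehearsal starts before Chamber Session ends → Chamber Session and Vocals Rehearsal overlap.
Dress Run-through starts before Chamber Session ends → Chamber Session and Dress Run-through overlap.
Dress Run-through starts before Vocals Rehearsal ends → Vocals Rehearsal and Dress Run-through overlap.

Chamber Session & Dress Run-through, Chamber Session & Vocals Rehearsal, Dress Run-through & Vocals Rehearsal, Dress Session & Strings Run-through, Percussion Tracking & Sectional Overdub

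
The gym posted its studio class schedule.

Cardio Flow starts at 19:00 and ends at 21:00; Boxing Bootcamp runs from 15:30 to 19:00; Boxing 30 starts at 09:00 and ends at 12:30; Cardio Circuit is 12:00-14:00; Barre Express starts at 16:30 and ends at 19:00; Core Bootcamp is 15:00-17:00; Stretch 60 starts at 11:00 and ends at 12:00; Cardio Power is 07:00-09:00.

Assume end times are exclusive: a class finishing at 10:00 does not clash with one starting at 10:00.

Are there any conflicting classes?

Yes

Sorted by start: Cardio Power, Boxing 30, Stretch 60, Cardio Circuit, Core Bootcamp, Boxing Bootcamp, Barre Express, Cardio Flow.
Boxing 30 starts exactly when Cardio Power ends (back-to-back, no overlap); Cardio Power is clear from here.
Stretch 60 starts before Boxing 30 ends → Boxing 30 and Stretch 60 overlap.
That's a conflict, so the schedule is not conflict-free.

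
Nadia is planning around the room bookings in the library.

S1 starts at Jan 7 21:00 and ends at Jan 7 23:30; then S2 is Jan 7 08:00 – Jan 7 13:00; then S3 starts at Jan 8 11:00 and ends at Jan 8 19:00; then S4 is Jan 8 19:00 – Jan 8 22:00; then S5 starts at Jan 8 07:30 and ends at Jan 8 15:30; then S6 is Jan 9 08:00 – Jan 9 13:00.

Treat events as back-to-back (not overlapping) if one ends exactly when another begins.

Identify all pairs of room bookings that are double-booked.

Sorted by start: S2, S1, S5, S3, S4, S6.
S1 starts after S2 ends, so S2 has no further overlaps.
S5 starts after S1 ends, so S1 has no further overlaps.
S3 starts before S5 ends → S5 and S3 overlap.
S4 starts after S5 ends, so S5 has no further overlaps.
S4 starts exactly when S3 ends (back-to-back, no overlap), so S3 has no further overlaps.
S6 starts after S4 ends.

S3 & S5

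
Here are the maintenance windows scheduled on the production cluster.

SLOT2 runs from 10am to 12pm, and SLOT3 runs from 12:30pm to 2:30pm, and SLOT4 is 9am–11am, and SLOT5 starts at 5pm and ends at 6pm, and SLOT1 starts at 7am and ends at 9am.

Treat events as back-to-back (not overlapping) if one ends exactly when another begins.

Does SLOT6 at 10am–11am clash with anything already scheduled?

Yes — it overlaps SLOT2, SLOT4

SLOT1: ends 9am at or before SLOT6 starts 10am → clear.
SLOT4: starts 9am before SLOT6 ends 11am, and ends 11am after SLOT6 starts 10am → overlap.
SLOT2: starts 10am before SLOT6 ends 11am, and ends 12pm after SLOT6 starts 10am → overlap.
SLOT3: starts 12:30pm at or after SLOT6 ends 11am → clear.
SLOT5: starts 5pm at or after SLOT6 ends 11am → clear.
SLOT6 overlaps SLOT2, SLOT4.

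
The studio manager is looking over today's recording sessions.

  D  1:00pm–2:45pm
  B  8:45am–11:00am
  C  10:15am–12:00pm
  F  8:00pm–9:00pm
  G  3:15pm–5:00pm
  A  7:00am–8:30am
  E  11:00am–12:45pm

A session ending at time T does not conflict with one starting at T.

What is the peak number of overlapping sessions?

Sort all start/end points and keep a running count:
7:00am start A → 1
8:30am end A → 0
8:45am start B → 1
10:15am start C → 2
11:00am end B → 1
11:00am start E → 2
12:00pm end C → 1
12:45pm end E → 0
1:00pm start D → 1
2:45pm end D → 0
3:15pm start G → 1
5:00pm end G → 0
8:00pm start F → 1
9:00pm end F → 0
Peak is 2, at 10:15am (B, C).

2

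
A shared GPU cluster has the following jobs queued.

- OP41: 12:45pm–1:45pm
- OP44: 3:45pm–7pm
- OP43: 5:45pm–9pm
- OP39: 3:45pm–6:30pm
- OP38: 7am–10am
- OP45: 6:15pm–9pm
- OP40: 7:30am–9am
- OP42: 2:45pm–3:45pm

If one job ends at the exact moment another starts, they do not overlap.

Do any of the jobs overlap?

Yes

Sorted by start: OP38, OP40, OP41, OP42, OP39, OP44, OP43, OP45.
OP40 starts before OP38 ends → OP38 and OP40 overlap.
That's a conflict, so the schedule is not conflict-free.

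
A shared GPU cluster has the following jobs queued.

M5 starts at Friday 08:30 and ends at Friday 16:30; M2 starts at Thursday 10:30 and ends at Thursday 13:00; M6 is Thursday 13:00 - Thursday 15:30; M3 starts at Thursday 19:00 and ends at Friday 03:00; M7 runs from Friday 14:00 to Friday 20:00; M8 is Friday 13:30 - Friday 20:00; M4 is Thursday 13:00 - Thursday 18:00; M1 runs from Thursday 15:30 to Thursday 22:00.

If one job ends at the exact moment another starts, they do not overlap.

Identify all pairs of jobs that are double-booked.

Two intervals overlap when each starts before the other ends.
Sorted by start: M2, M4, M6, M1, M3, M5, M8, M7.
M4 starts exactly when M2 ends (back-to-back, no overlap), so M2 has no further overlaps.
M6 starts before M4 ends → M4 and M6 overlap.
M1 starts before M4 ends → M4 and M1 overlap.
M3 starts after M4 ends, so M4 has no further overlaps.
M1 starts exactly when M6 ends (back-to-back, no overlap), so M6 has no further overlaps.
M3 starts before M1 ends → M1 and M3 overlap.
M5 starts after M1 ends, so M1 has no further overlaps.
M5 starts after M3 ends, so M3 has no further overlaps.
M8 starts before M5 ends → M5 and M8 overlap.
M7 starts before M5 ends → M5 and M7 overlap.
M7 starts before M8 ends → M8 and M7 overlap.

M1 & M3, M1 & M4, M4 & M6, M5 & M7, M5 & M8, M7 & M8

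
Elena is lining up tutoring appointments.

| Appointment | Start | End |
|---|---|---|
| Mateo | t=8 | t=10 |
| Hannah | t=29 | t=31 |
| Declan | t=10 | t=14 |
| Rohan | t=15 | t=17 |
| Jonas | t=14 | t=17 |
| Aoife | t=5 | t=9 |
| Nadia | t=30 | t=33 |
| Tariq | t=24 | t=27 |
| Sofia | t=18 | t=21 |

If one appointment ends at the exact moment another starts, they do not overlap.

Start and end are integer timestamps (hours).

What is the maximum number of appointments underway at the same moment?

Walk through starts and ends in time order (an end at T is processed before a start at T):
t=5 start Aoife → 1
t=8 start Mateo → 2
t=9 end Aoife → 1
t=10 end Mateo → 0
t=10 start Declan → 1
t=14 end Declan → 0
t=14 start Jonas → 1
t=15 start Rohan → 2
t=17 end Jonas → 1
t=17 end Rohan → 0
t=18 start Sofia → 1
t=21 end Sofia → 0
t=24 start Tariq → 1
t=27 end Tariq → 0
t=29 start Hannah → 1
t=30 start Nadia → 2
t=31 end Hannah → 1
t=33 end Nadia → 0
Peak is 2, at t=8 (Aoife, Mateo).

2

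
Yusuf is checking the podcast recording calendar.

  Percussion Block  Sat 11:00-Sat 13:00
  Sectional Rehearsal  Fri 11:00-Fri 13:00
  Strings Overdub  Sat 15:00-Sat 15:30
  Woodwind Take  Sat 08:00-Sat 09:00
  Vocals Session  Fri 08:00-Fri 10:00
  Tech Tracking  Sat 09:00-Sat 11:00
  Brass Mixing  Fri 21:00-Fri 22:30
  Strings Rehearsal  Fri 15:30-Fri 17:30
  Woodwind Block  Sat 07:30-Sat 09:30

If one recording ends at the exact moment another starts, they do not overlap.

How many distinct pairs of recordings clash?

Check each pair: they overlap iff neither finishes before the other starts.
Sorted by start: Vocals Session, Sectional Rehearsal, Strings Rehearsal, Brass Mixing, Woodwind Block, Woodwind Take, Tech Tracking, Percussion Block, Strings Overdub.
Sectional Rehearsal starts after Vocals Session ends; Vocals Session is clear from here.
Strings Rehearsal starts after Sectional Rehearsal ends; Sectional Rehearsal is clear from here.
Brass Mixing starts after Strings Rehearsal ends; Strings Rehearsal is clear from here.
Woodwind Block starts after Brass Mixing ends; Brass Mixing is clear from here.
Woodwind Take starts before Woodwind Block ends → Woodwind Block and Woodwind Take overlap.
Tech Tracking starts before Woodwind Block ends → Woodwind Block and Tech Tracking overlap.
Percussion Block starts after Woodwind Block ends; Woodwind Block is clear from here.
Tech Tracking starts exactly when Woodwind Take ends (back-to-back, no overlap); Woodwind Take is clear from here.
Percussion Block starts exactly when Tech Tracking ends (back-to-back, no overlap); Tech Tracking is clear from here.
Strings Overdub starts after Percussion Block ends.
Overlapping pairs: Tech Tracking & Woodwind Block, Woodwind Block & Woodwind Take — 2 in total.

2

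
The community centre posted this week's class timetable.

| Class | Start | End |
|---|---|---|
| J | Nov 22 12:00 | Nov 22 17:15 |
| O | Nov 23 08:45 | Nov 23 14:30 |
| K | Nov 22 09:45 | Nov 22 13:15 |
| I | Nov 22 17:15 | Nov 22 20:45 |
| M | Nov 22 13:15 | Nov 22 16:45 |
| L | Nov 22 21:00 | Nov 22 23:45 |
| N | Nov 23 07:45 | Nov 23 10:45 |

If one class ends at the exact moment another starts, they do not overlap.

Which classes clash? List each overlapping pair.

Check each pair: they overlap iff neither finishes before the other starts.
Sorted by start: K, J, M, I, L, N, O.
J starts before K ends → K and J overlap.
M starts exactly when K ends (back-to-back, no overlap); K is clear from here.
M starts before J ends → J and M overlap.
I starts exactly when J ends (back-to-back, no overlap); J is clear from here.
I starts after M ends; M is clear from here.
L starts after I ends; I is clear from here.
N starts after L ends; L is clear from here.
O starts before N ends → N and O overlap.

J & K, J & M, N & O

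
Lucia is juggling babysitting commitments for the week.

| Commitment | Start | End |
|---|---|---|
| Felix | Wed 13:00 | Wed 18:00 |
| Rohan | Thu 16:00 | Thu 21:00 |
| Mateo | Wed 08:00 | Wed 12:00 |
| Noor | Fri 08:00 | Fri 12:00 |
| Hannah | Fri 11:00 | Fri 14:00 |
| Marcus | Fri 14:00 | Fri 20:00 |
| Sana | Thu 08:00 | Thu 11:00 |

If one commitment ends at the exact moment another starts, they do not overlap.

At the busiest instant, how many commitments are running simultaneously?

Walk through starts and ends in time order (an end at T is processed before a start at T):
Wed 08:00 start Mateo → 1
Wed 12:00 end Mateo → 0
Wed 13:00 start Felix → 1
Wed 18:00 end Felix → 0
Thu 08:00 start Sana → 1
Thu 11:00 end Sana → 0
Thu 16:00 start Rohan → 1
Thu 21:00 end Rohan → 0
Fri 08:00 start Noor → 1
Fri 11:00 start Hannah → 2
Fri 12:00 end Noor → 1
Fri 14:00 end Hannah → 0
Fri 14:00 start Marcus → 1
Fri 20:00 end Marcus → 0
Peak is 2, at Fri 11:00 (Hannah, Noor).

2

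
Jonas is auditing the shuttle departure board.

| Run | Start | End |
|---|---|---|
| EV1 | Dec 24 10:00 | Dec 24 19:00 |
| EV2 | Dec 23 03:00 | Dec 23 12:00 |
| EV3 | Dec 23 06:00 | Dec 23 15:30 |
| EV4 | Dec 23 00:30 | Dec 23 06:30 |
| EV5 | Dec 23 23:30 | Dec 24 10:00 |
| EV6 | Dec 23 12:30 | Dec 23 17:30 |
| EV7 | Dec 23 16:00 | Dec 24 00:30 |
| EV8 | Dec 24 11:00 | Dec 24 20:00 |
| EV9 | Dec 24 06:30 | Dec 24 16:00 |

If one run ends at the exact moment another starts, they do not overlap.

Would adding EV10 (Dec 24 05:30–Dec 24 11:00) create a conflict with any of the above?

Yes — it overlaps EV1, EV5, EV9

EV4: ends Dec 23 06:30 at or before EV10 starts Dec 24 05:30 → clear.
EV2: ends Dec 23 12:00 at or before EV10 starts Dec 24 05:30 → clear.
EV3: ends Dec 23 15:30 at or before EV10 starts Dec 24 05:30 → clear.
EV6: ends Dec 23 17:30 at or before EV10 starts Dec 24 05:30 → clear.
EV7: ends Dec 24 00:30 at or before EV10 starts Dec 24 05:30 → clear.
EV5: starts Dec 23 23:30 before EV10 ends Dec 24 11:00, and ends Dec 24 10:00 after EV10 starts Dec 24 05:30 → overlap.
EV9: starts Dec 24 06:30 before EV10 ends Dec 24 11:00, and ends Dec 24 16:00 after EV10 starts Dec 24 05:30 → overlap.
EV1: starts Dec 24 10:00 before EV10 ends Dec 24 11:00, and ends Dec 24 19:00 after EV10 starts Dec 24 05:30 → overlap.
EV8: starts Dec 24 11:00 at or after EV10 ends Dec 24 11:00 → clear.
EV10 overlaps EV1, EV5, EV9.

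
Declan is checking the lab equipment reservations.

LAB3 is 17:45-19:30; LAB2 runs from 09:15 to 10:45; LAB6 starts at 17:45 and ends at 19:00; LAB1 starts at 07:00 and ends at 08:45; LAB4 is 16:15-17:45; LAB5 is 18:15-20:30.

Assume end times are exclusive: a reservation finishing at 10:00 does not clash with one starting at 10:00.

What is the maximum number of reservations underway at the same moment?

Sort all start/end points and keep a running count:
07:00 start LAB1 → 1
08:45 end LAB1 → 0
09:15 start LAB2 → 1
10:45 end LAB2 → 0
16:15 start LAB4 → 1
17:45 end LAB4 → 0
17:45 start LAB3 → 1
17:45 start LAB6 → 2
18:15 start LAB5 → 3
19:00 end LAB6 → 2
19:30 end LAB3 → 1
20:30 end LAB5 → 0
Peak is 3, at 18:15 (LAB3, LAB5, LAB6).

3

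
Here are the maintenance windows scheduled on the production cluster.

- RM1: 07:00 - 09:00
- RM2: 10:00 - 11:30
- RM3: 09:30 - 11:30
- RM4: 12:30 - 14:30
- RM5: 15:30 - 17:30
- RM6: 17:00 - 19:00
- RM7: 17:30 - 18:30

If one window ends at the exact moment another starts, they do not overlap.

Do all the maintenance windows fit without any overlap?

No

Sorted by start: RM1, RM3, RM2, RM4, RM5, RM6, RM7.
RM3 starts after RM1 ends — done with RM1.
RM2 starts before RM3 ends → RM3 and RM2 overlap.
That's a conflict, so the schedule is not conflict-free.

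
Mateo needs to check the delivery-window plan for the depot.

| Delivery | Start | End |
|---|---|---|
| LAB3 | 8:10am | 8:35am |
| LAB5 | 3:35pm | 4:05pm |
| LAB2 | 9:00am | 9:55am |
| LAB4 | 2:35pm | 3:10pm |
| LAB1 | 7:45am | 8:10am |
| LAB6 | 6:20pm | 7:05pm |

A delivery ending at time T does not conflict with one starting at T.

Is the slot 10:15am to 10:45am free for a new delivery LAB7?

Yes — the slot is free

LAB1: ends 8:10am at or before LAB7 starts 10:15am → clear.
LAB3: ends 8:35am at or before LAB7 starts 10:15am → clear.
LAB2: ends 9:55am at or before LAB7 starts 10:15am → clear.
LAB4: starts 2:35pm at or after LAB7 ends 10:45am → clear.
LAB5: starts 3:35pm at or after LAB7 ends 10:45am → clear.
LAB6: starts 6:20pm at or after LAB7 ends 10:45am → clear.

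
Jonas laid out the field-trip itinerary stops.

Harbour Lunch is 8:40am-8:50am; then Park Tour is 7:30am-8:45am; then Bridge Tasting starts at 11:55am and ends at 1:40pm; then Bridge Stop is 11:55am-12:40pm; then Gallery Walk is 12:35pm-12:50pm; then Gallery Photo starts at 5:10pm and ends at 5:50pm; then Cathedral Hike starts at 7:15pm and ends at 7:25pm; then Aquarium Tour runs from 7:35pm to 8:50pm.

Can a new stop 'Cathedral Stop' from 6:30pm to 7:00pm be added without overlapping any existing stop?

Yes — the slot is free

Park Tour: ends 8:45am at or before Cathedral Stop starts 6:30pm → clear.
Harbour Lunch: ends 8:50am at or before Cathedral Stop starts 6:30pm → clear.
Bridge Tasting: ends 1:40pm at or before Cathedral Stop starts 6:30pm → clear.
Bridge Stop: ends 12:40pm at or before Cathedral Stop starts 6:30pm → clear.
Gallery Walk: ends 12:50pm at or before Cathedral Stop starts 6:30pm → clear.
Gallery Photo: ends 5:50pm at or before Cathedral Stop starts 6:30pm → clear.
Cathedral Hike: starts 7:15pm at or after Cathedral Stop ends 7:00pm → clear.
Aquarium Tour: starts 7:35pm at or after Cathedral Stop ends 7:00pm → clear.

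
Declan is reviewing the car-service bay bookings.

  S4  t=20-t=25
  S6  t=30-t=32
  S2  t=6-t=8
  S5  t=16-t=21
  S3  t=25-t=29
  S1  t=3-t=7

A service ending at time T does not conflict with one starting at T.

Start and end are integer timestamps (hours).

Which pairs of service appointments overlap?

S1 & S2, S4 & S5

Two intervals overlap when each starts before the other ends.
Sorted by start: S1, S2, S5, S4, S3, S6.
S2 starts before S1 ends → S1 and S2 overlap.
S5 starts after S1 ends; S1 is clear from here.
S5 starts after S2 ends; S2 is clear from here.
S4 starts before S5 ends → S5 and S4 overlap.
S3 starts after S5 ends; S5 is clear from here.
S3 starts exactly when S4 ends (back-to-back, no overlap); S4 is clear from here.
S6 starts after S3 ends.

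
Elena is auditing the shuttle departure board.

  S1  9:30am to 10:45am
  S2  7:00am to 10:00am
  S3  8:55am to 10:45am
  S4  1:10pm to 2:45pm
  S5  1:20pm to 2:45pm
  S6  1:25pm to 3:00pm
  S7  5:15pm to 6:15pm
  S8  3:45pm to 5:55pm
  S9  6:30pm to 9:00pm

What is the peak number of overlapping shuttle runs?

Sweep the timeline, counting +1 at each start and −1 at each end (ends before starts at a tie):
7:00am start S2 → 1
8:55am start S3 → 2
9:30am start S1 → 3
10:00am end S2 → 2
10:45am end S1 → 1
10:45am end S3 → 0
1:10pm start S4 → 1
1:20pm start S5 → 2
1:25pm start S6 → 3
2:45pm end S4 → 2
2:45pm end S5 → 1
3:00pm end S6 → 0
3:45pm start S8 → 1
5:15pm start S7 → 2
5:55pm end S8 → 1
6:15pm end S7 → 0
6:30pm start S9 → 1
9:00pm end S9 → 0
Peak is 3, at 9:30am (S1, S2, S3).

3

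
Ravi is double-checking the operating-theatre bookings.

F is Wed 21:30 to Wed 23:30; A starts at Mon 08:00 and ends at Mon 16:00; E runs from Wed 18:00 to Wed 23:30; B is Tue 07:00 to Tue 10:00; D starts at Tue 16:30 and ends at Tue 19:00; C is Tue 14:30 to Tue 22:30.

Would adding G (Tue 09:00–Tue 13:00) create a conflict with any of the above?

Yes — it overlaps B

A: ends Mon 16:00 at or before G starts Tue 09:00 → clear.
B: starts Tue 07:00 before G ends Tue 13:00, and ends Tue 10:00 after G starts Tue 09:00 → overlap.
C: starts Tue 14:30 at or after G ends Tue 13:00 → clear.
D: starts Tue 16:30 at or after G ends Tue 13:00 → clear.
E: starts Wed 18:00 at or after G ends Tue 13:00 → clear.
F: starts Wed 21:30 at or after G ends Tue 13:00 → clear.
G overlaps B.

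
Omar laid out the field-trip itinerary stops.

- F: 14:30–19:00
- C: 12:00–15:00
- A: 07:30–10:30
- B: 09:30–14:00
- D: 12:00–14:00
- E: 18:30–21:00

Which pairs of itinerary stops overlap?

A & B, B & C, B & D, C & D, C & F, E & F

Sorted by start: A, B, C, D, F, E.
B starts before A ends → A and B overlap.
C starts after A ends — done with A.
C starts before B ends → B and C overlap.
D starts before B ends → B and D overlap.
F starts after B ends — done with B.
D starts before C ends → C and D overlap.
F starts before C ends → C and F overlap.
E starts after C ends.
F starts after D ends — done with D.
E starts before F ends → F and E overlap.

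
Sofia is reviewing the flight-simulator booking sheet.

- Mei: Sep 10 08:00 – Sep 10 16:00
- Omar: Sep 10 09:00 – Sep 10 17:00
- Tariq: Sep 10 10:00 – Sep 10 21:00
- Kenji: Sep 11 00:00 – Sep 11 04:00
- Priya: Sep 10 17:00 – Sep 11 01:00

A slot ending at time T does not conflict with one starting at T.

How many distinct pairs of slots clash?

Sorted by start: Mei, Omar, Tariq, Priya, Kenji.
Omar starts before Mei ends → Mei and Omar overlap.
Tariq starts before Mei ends → Mei and Tariq overlap.
Priya starts after Mei ends, so nothing later overlaps Mei either.
Tariq starts before Omar ends → Omar and Tariq overlap.
Priya starts exactly when Omar ends (back-to-back, no overlap), so nothing later overlaps Omar either.
Priya starts before Tariq ends → Tariq and Priya overlap.
Kenji starts after Tariq ends.
Kenji starts before Priya ends → Priya and Kenji overlap.
Overlapping pairs: Kenji & Priya, Mei & Omar, Mei & Tariq, Omar & Tariq, Priya & Tariq — 5 in total.

5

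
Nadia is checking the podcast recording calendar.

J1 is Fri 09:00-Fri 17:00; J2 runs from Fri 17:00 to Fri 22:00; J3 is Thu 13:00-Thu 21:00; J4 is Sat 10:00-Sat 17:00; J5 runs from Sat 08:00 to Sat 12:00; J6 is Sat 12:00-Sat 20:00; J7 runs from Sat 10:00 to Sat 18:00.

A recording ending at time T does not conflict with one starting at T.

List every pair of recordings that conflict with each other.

Check each pair: they overlap iff neither finishes before the other starts.
Sorted by start: J3, J1, J2, J5, J4, J7, J6.
J1 starts after J3 ends, so J3 has no further overlaps.
J2 starts exactly when J1 ends (back-to-back, no overlap), so J1 has no further overlaps.
J5 starts after J2 ends, so J2 has no further overlaps.
J4 starts before J5 ends → J5 and J4 overlap.
J7 starts before J5 ends → J5 and J7 overlap.
J6 starts exactly when J5 ends (back-to-back, no overlap).
J7 starts before J4 ends → J4 and J7 overlap.
J6 starts before J4 ends → J4 and J6 overlap.
J6 starts before J7 ends → J7 and J6 overlap.

J4 & J5, J4 & J6, J4 & J7, J5 & J7, J6 & J7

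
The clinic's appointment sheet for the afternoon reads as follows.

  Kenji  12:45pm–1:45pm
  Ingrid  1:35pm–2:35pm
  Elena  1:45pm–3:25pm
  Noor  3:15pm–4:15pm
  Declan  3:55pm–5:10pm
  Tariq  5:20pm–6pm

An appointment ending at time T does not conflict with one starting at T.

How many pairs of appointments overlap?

4

Sorted by start: Kenji, Ingrid, Elena, Noor, Declan, Tariq.
Ingrid starts before Kenji ends → Kenji and Ingrid overlap.
Elena starts exactly when Kenji ends (back-to-back, no overlap), so Kenji has no further overlaps.
Elena starts before Ingrid ends → Ingrid and Elena overlap.
Noor starts after Ingrid ends, so Ingrid has no further overlaps.
Noor starts before Elena ends → Elena and Noor overlap.
Declan starts after Elena ends, so Elena has no further overlaps.
Declan starts before Noor ends → Noor and Declan overlap.
Tariq starts after Noor ends.
Tariq starts after Declan ends.
Overlapping pairs: Declan & Noor, Elena & Ingrid, Elena & Noor, Ingrid & Kenji — 4 in total.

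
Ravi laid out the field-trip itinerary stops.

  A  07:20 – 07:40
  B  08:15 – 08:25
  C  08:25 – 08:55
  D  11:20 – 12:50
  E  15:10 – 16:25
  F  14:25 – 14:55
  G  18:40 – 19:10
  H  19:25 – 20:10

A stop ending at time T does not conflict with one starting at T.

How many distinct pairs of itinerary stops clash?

Check each pair: they overlap iff neither finishes before the other starts.
Sorted by start: A, B, C, D, F, E, G, H.
B starts after A ends — done with A.
C starts exactly when B ends (back-to-back, no overlap) — done with B.
D starts after C ends — done with C.
F starts after D ends — done with D.
E starts after F ends — done with F.
G starts after E ends — done with E.
H starts after G ends.
No pair overlaps.

0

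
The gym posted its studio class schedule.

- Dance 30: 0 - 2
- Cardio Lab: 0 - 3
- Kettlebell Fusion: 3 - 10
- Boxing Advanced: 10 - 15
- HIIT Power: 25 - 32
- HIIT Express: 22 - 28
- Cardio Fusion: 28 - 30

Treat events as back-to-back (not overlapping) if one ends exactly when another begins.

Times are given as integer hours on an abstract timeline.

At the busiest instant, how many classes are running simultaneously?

Walk through starts and ends in time order (an end at T is processed before a start at T):
0 start Cardio Lab → 1
0 start Dance 30 → 2
2 end Dance 30 → 1
3 end Cardio Lab → 0
3 start Kettlebell Fusion → 1
10 end Kettlebell Fusion → 0
10 start Boxing Advanced → 1
15 end Boxing Advanced → 0
22 start HIIT Express → 1
25 start HIIT Power → 2
28 end HIIT Express → 1
28 start Cardio Fusion → 2
30 end Cardio Fusion → 1
32 end HIIT Power → 0
Peak is 2, at 0 (Cardio Lab, Dance 30).

2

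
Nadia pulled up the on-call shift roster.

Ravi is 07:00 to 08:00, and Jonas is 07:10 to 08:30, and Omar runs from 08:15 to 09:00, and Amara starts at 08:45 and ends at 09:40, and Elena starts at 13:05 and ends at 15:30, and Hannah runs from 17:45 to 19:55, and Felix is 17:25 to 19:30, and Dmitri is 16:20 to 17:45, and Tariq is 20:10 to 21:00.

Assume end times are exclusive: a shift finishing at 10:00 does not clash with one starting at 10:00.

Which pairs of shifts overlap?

Amara & Omar, Dmitri & Felix, Felix & Hannah, Jonas & Omar, Jonas & Ravi

Check each pair: they overlap iff neither finishes before the other starts.
Sorted by start: Ravi, Jonas, Omar, Amara, Elena, Dmitri, Felix, Hannah, Tariq.
Jonas starts before Ravi ends → Ravi and Jonas overlap.
Omar starts after Ravi ends; Ravi is clear from here.
Omar starts before Jonas ends → Jonas and Omar overlap.
Amara starts after Jonas ends; Jonas is clear from here.
Amara starts before Omar ends → Omar and Amara overlap.
Elena starts after Omar ends; Omar is clear from here.
Elena starts after Amara ends; Amara is clear from here.
Dmitri starts after Elena ends; Elena is clear from here.
Felix starts before Dmitri ends → Dmitri and Felix overlap.
Hannah starts exactly when Dmitri ends (back-to-back, no overlap); Dmitri is clear from here.
Hannah starts before Felix ends → Felix and Hannah overlap.
Tariq starts after Felix ends.
Tariq starts after Hannah ends.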